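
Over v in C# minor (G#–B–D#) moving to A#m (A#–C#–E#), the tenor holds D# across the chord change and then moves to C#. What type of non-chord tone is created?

D# is a suspension.

The harmony at that moment is A# minor triad (A#, C#, E#); D# is not a chord tone.
It is held over (the same pitch as the preceding D#) and left by step down to C#.
Held over from the previous chord and resolving down by step — a suspension.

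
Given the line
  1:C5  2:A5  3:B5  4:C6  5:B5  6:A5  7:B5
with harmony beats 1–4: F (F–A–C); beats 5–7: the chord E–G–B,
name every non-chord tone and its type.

The harmony at that moment is F major triad (F, A, C); B5 is not a chord tone.
It is approached by step up from A5 and left by step up to C6.
Step in, step out in the same direction — a passing tone.
The harmony at that moment is E minor triad (E, G, B); A5 is not a chord tone.
It is approached by step down from B5 and left by step up to B5.
Step away and step back to the same note — a neighbor tone (lower neighbor).

B5 (beat 3) — passing tone; A5 (beat 6) — neighbor tone.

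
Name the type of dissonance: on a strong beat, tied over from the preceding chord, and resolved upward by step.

Retardation.

Approach: by preparation — the pitch is first a chord tone, then held (tied or repeated) while the harmony changes under it. Departure: up by step. Metric position: strong.
A prepared dissonance that resolves upward by step — a retardation. (The same figure resolving downward would be a suspension.)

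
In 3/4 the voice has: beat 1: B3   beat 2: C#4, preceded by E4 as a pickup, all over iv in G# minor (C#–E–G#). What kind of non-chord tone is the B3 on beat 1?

Appoggiatura.

The harmony at that moment is C# minor triad (C#, E, G#); B3 is not a chord tone.
It is approached by leap down from E4 and left by step up to C#4.
Leap in, step out, metrically accented — an appoggiatura.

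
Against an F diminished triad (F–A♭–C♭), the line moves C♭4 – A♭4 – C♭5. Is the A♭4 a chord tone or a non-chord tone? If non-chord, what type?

F diminished triad contains F, A♭, C♭; A♭ is the third, so it is a chord tone.

Chord tone (the third of F diminished triad).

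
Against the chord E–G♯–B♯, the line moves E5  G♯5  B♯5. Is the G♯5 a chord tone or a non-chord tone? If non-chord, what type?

Chord tone (the third of E augmented triad).

E augmented triad contains E, G♯, B♯; G♯ is the third, so it is a chord tone.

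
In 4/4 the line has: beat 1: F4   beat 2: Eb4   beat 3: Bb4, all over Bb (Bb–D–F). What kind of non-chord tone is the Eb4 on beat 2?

Escape tone.

The harmony at that moment is Bb major triad (Bb, D, F); Eb4 is not a chord tone.
It is approached by step down from F4 and left by leap up to Bb4.
Step in, leap out, on a weak beat — an escape tone.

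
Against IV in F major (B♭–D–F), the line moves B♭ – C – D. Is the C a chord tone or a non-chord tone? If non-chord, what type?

Non-chord tone — a passing tone.

The harmony at that moment is B♭ major triad (B♭, D, F); C is not a chord tone.
It is approached by step up from B♭ and left by step up to D.
Step in, step out in the same direction — a passing tone.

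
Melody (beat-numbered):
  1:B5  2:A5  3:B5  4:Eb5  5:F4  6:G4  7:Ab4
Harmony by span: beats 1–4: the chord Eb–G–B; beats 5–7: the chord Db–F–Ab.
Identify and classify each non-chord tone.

The harmony at that moment is Eb augmented triad (Eb, G, B); A5 is not a chord tone.
It is approached by step down from B5 and left by step up to B5.
Step away and step back to the same note — a neighbor tone (lower neighbor).
The harmony at that moment is Db major triad (Db, F, Ab); G4 is not a chord tone.
It is approached by step up from F4 and left by step up to Ab4.
Step in, step out in the same direction — a passing tone.

A5 (beat 2) — neighbor tone; G4 (beat 6) — passing tone.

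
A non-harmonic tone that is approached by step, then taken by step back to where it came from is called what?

Neighbor tone.

Approach: by step. Departure: by step in the opposite direction, back to the starting pitch.
Stepwise on both sides but reversing to return to the same chord tone — a neighbor tone. (Had it continued onward in the same direction it would be a passing tone instead.)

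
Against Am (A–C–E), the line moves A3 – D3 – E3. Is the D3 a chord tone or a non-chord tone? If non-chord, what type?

Non-chord tone — an appoggiatura.

The harmony at that moment is A minor triad (A, C, E); D3 is not a chord tone.
It is approached by leap down from A3 and left by step up to E3.
Leap in, step out — an appoggiatura.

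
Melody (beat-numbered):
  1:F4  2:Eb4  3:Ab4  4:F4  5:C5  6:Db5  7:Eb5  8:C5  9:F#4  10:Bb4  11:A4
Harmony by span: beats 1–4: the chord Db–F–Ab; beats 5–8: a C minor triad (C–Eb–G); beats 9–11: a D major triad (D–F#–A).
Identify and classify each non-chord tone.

The harmony at that moment is Db major triad (Db, F, Ab); Eb4 is not a chord tone.
It is approached by step down from F4 and left by leap up to Ab4.
Step in, leap out — an escape tone.
The harmony at that moment is C minor triad (C, Eb, G); Db5 is not a chord tone.
It is approached by step up from C5 and left by step up to Eb5.
Step in, step out in the same direction — a passing tone.
The harmony at that moment is D major triad (D, F#, A); Bb4 is not a chord tone.
It is approached by leap up from F#4 and left by step down to A4.
Leap in, step out — an appoggiatura.

Eb4 (beat 2) — escape tone; Db5 (beat 6) — passing tone; Bb4 (beat 10) — appoggiatura.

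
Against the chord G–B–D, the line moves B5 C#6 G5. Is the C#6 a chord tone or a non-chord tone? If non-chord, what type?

Non-chord tone — an escape tone.

The harmony at that moment is G major triad (G, B, D); C#6 is not a chord tone.
It is approached by step up from B5 and left by leap down to G5.
Step in, leap out — an escape tone.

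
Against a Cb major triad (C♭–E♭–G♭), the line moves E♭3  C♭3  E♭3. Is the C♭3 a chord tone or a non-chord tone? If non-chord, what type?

Cb major triad contains C♭, E♭, G♭; C♭ is the root, so it is a chord tone.

Chord tone (the root of Cb major triad).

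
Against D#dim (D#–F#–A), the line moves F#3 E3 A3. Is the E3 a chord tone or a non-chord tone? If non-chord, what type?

Non-chord tone — an escape tone.

The harmony at that moment is D# diminished triad (D#, F#, A); E3 is not a chord tone.
It is approached by step down from F#3 and left by leap up to A3.
Step in, leap out — an escape tone.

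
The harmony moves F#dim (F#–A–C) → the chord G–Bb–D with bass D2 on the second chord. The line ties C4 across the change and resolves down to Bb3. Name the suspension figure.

At the second chord the bass is D2. The suspended C4 lies a seventh above the bass; after resolving down by step to Bb3, the interval above the bass becomes a sixth.
Suspension figures are named by those two intervals: 7–6.

7–6 suspension.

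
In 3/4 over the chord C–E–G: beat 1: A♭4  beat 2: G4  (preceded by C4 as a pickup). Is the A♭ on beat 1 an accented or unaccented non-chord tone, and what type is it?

Accented appoggiatura.

The harmony at that moment is C major triad (C, E, G); A♭4 is not a chord tone.
It is approached by leap up from C4 and left by step down to G4.
Leap in, step out — an appoggiatura.
It falls on the downbeat, so it is accented.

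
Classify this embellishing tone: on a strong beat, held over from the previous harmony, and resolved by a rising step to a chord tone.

Approach: by preparation — the pitch is first a chord tone, then held (tied or repeated) while the harmony changes under it. Departure: up by step. Metric position: strong.
A prepared dissonance that resolves upward by step — a retardation. (The same figure resolving downward would be a suspension.)

Retardation.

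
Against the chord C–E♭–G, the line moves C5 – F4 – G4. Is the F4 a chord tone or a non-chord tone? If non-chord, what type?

Non-chord tone — an appoggiatura.

The harmony at that moment is C minor triad (C, E♭, G); F4 is not a chord tone.
It is approached by leap down from C5 and left by step up to G4.
Leap in, step out — an appoggiatura.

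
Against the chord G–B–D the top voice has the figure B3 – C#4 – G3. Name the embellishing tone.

C#4 is an escape tone.

The harmony at that moment is G major triad (G, B, D); C#4 is not a chord tone.
It is approached by step up from B3 and left by leap down to G3.
Step in, leap out — an escape tone.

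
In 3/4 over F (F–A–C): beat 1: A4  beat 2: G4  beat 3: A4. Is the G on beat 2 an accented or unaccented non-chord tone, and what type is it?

The harmony at that moment is F major triad (F, A, C); G4 is not a chord tone.
It is approached by step down from A4 and left by step up to A4.
Step away and step back to the same note — a neighbor tone (lower neighbor).
It falls on a weak beat, so it is unaccented.

Unaccented neighbor tone.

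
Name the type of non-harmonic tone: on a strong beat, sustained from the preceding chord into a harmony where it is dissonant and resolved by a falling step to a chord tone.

Suspension.

Approach: by preparation — the pitch is first a chord tone, then held (tied or repeated) while the harmony changes under it. Departure: down by step. Metric position: strong.
A prepared dissonance that resolves downward by step — a suspension. (The same figure resolving upward would be a retardation.)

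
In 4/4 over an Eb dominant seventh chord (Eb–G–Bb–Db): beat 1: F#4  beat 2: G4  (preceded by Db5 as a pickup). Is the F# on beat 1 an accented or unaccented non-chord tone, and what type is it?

The harmony at that moment is Eb dominant seventh chord (Eb, G, Bb, Db); F#4 is not a chord tone.
It is approached by leap down from Db5 and left by step up to G4.
Leap in, step out — an appoggiatura.
It falls on the downbeat, so it is accented.

Accented appoggiatura.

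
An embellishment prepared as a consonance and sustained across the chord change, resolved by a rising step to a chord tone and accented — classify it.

Approach: by preparation — the pitch is first a chord tone, then held (tied or repeated) while the harmony changes under it. Departure: up by step. Metric position: strong.
A prepared dissonance that resolves upward by step — a retardation. (The same figure resolving downward would be a suspension.)

Retardation.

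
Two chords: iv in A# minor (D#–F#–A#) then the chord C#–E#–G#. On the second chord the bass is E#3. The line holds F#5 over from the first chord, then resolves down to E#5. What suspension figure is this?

At the second chord the bass is E#3. The suspended F#5 lies a ninth above the bass; after resolving down by step to E#5, the interval above the bass becomes an octave.
Suspension figures are named by those two intervals: 9–8.

9–8 suspension.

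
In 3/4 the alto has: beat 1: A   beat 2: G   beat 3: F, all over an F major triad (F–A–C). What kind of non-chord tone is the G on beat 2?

The harmony at that moment is F major triad (F, A, C); G is not a chord tone.
It is approached by step down from A and left by step down to F.
Step in, step out in the same direction — a passing tone.

Passing tone.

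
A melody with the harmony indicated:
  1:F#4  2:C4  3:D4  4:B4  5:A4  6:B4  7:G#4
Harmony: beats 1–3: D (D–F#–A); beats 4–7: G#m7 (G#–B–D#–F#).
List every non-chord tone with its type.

C4 (beat 2) — appoggiatura; A4 (beat 5) — neighbor tone.

The harmony at that moment is D major triad (D, F#, A); C4 is not a chord tone.
It is approached by leap down from F#4 and left by step up to D4.
Leap in, step out — an appoggiatura.
The harmony at that moment is G# minor seventh chord (G#, B, D#, F#); A4 is not a chord tone.
It is approached by step down from B4 and left by step up to B4.
Step away and step back to the same note — a neighbor tone (lower neighbor).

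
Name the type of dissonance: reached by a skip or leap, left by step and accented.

Appoggiatura.

Approach: by leap. Departure: by step. Metric position: strong.
Leap in, step out, in a metrically strong position — an appoggiatura. (It is the mirror image of the escape tone, which steps in and leaps out from a weak position.)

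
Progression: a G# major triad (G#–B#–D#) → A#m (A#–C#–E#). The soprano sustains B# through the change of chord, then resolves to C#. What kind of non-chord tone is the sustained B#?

B# is a retardation.

The harmony at that moment is A# minor triad (A#, C#, E#); B# is not a chord tone.
It is held over (the same pitch as the preceding B#) and left by step up to C#.
Held over from the previous chord and resolving up by step — a retardation.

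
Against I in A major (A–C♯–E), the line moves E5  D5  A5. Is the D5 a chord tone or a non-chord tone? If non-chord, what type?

The harmony at that moment is A major triad (A, C♯, E); D5 is not a chord tone.
It is approached by step down from E5 and left by leap up to A5.
Step in, leap out — an escape tone.

Non-chord tone — an escape tone.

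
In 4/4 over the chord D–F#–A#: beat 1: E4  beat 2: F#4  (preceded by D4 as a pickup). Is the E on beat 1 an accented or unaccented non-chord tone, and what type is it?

Accented passing tone.

The harmony at that moment is D augmented triad (D, F#, A#); E4 is not a chord tone.
It is approached by step up from D4 and left by step up to F#4.
Step in, step out in the same direction — a passing tone.
It falls on the downbeat, so it is accented.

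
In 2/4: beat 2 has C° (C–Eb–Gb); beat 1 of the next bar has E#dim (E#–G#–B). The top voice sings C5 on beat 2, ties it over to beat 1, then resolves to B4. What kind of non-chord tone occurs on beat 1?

The harmony at that moment is E# diminished triad (E#, G#, B); C5 is not a chord tone.
It is held over (the same pitch as the preceding C5) and left by step down to B4.
Held over from the previous chord and resolving down by step — a suspension.

Suspension.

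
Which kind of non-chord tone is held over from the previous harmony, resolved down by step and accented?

Suspension.

Approach: by preparation — the pitch is first a chord tone, then held (tied or repeated) while the harmony changes under it. Departure: down by step. Metric position: strong.
A prepared dissonance that resolves downward by step — a suspension. (The same figure resolving upward would be a retardation.)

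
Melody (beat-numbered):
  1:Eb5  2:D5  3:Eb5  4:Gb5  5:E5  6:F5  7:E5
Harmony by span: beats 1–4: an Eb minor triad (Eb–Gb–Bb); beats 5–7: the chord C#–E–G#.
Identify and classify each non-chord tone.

D5 (beat 2) — neighbor tone; F5 (beat 6) — neighbor tone.

The harmony at that moment is Eb minor triad (Eb, Gb, Bb); D5 is not a chord tone.
It is approached by step down from Eb5 and left by step up to Eb5.
Step away and step back to the same note — a neighbor tone (lower neighbor).
The harmony at that moment is C# minor triad (C#, E, G#); F5 is not a chord tone.
It is approached by step up from E5 and left by step down to E5.
Step away and step back to the same note — a neighbor tone (upper neighbor).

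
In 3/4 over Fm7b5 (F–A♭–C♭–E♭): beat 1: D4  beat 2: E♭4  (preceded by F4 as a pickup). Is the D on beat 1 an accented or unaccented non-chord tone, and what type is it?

Accented appoggiatura.

The harmony at that moment is F half-diminished seventh chord (F, A♭, C♭, E♭); D4 is not a chord tone.
It is approached by leap down from F4 and left by step up to E♭4.
Leap in, step out — an appoggiatura.
It falls on the downbeat, so it is accented.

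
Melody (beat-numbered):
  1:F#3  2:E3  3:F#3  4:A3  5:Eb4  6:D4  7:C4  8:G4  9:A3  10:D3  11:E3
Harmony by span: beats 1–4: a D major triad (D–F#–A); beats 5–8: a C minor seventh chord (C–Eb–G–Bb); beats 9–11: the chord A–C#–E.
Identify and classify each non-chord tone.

The harmony at that moment is D major triad (D, F#, A); E3 is not a chord tone.
It is approached by step down from F#3 and left by step up to F#3.
Step away and step back to the same note — a neighbor tone (lower neighbor).
The harmony at that moment is C minor seventh chord (C, Eb, G, Bb); D4 is not a chord tone.
It is approached by step down from Eb4 and left by step down to C4.
Step in, step out in the same direction — a passing tone.
The harmony at that moment is A major triad (A, C#, E); D3 is not a chord tone.
It is approached by leap down from A3 and left by step up to E3.
Leap in, step out — an appoggiatura.

E3 (beat 2) — neighbor tone; D4 (beat 6) — passing tone; D3 (beat 10) — appoggiatura.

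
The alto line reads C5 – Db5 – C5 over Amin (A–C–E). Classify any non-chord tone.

The harmony at that moment is A minor triad (A, C, E); Db5 is not a chord tone.
It is approached by step up from C5 and left by step down to C5.
Step away and step back to the same note — a neighbor tone (upper neighbor).

Db5 is a neighbor tone.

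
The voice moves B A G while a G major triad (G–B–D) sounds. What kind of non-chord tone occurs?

The harmony at that moment is G major triad (G, B, D); A is not a chord tone.
It is approached by step down from B and left by step down to G.
Step in, step out in the same direction — a passing tone.

A is a passing tone.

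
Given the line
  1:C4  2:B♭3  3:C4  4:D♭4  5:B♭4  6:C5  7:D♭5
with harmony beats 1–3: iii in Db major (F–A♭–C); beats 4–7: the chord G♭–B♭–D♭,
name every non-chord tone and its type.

B♭3 (beat 2) — neighbor tone; C5 (beat 6) — passing tone.

The harmony at that moment is F minor triad (F, A♭, C); B♭3 is not a chord tone.
It is approached by step down from C4 and left by step up to C4.
Step away and step back to the same note — a neighbor tone (lower neighbor).
The harmony at that moment is G♭ major triad (G♭, B♭, D♭); C5 is not a chord tone.
It is approached by step up from B♭4 and left by step up to D♭5.
Step in, step out in the same direction — a passing tone.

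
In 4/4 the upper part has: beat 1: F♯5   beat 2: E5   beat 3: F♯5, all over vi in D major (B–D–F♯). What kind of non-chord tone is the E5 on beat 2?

Lower neighbor tone.

The harmony at that moment is B minor triad (B, D, F♯); E5 is not a chord tone.
It is approached by step down from F♯5 and left by step up to F♯5.
Step away and step back to the same note — a neighbor tone (lower neighbor).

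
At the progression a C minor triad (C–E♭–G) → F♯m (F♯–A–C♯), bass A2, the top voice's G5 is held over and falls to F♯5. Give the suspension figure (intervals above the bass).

At the second chord the bass is A2. The suspended G5 lies a seventh above the bass; after resolving down by step to F♯5, the interval above the bass becomes a sixth.
Suspension figures are named by those two intervals: 7–6.

7–6 suspension.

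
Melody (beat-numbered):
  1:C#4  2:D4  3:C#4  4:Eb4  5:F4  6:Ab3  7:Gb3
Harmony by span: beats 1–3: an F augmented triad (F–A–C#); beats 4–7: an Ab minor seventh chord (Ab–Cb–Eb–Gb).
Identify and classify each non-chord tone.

The harmony at that moment is F augmented triad (F, A, C#); D4 is not a chord tone.
It is approached by step up from C#4 and left by step down to C#4.
Step away and step back to the same note — a neighbor tone (upper neighbor).
The harmony at that moment is Ab minor seventh chord (Ab, Cb, Eb, Gb); F4 is not a chord tone.
It is approached by step up from Eb4 and left by leap down to Ab3.
Step in, leap out — an escape tone.

D4 (beat 2) — neighbor tone; F4 (beat 5) — escape tone.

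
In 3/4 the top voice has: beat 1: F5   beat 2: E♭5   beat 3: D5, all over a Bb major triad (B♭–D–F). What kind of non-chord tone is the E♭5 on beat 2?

Passing tone.

The harmony at that moment is B♭ major triad (B♭, D, F); E♭5 is not a chord tone.
It is approached by step down from F5 and left by step down to D5.
Step in, step out in the same direction — a passing tone.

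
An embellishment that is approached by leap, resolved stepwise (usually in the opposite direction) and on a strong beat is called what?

Approach: by leap. Departure: by step. Metric position: strong.
Leap in, step out, in a metrically strong position — an appoggiatura. (It is the mirror image of the escape tone, which steps in and leaps out from a weak position.)

Appoggiatura.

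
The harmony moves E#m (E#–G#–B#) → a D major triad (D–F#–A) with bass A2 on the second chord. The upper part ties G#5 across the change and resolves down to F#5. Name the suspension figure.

At the second chord the bass is A2. The suspended G#5 lies a seventh above the bass; after resolving down by step to F#5, the interval above the bass becomes a sixth.
Suspension figures are named by those two intervals: 7–6.

7–6 suspension.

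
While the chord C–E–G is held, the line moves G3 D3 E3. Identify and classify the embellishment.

The harmony at that moment is C major triad (C, E, G); D3 is not a chord tone.
It is approached by leap down from G3 and left by step up to E3.
Leap in, step out — an appoggiatura.

D3 is an appoggiatura.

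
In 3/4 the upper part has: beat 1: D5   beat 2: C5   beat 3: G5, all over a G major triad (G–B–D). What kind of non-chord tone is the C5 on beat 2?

Escape tone.

The harmony at that moment is G major triad (G, B, D); C5 is not a chord tone.
It is approached by step down from D5 and left by leap up to G5.
Step in, leap out, on a weak beat — an escape tone.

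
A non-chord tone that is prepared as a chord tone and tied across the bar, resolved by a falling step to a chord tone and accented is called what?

Approach: by preparation — the pitch is first a chord tone, then held (tied or repeated) while the harmony changes under it. Departure: down by step. Metric position: strong.
A prepared dissonance that resolves downward by step — a suspension. (The same figure resolving upward would be a retardation.)

Suspension.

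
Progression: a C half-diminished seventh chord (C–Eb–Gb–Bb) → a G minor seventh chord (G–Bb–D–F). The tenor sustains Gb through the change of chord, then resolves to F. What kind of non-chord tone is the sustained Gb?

Gb is a suspension.

The harmony at that moment is G minor seventh chord (G, Bb, D, F); Gb is not a chord tone.
It is held over (the same pitch as the preceding Gb) and left by step down to F.
Held over from the previous chord and resolving down by step — a suspension.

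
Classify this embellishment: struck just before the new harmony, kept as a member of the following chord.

Anticipation.

Approach: ahead of the chord change (typically by step), so it is dissonant against the current harmony. Departure: none — the same pitch is restated or held and is a chord tone of the new harmony.
Dissonant first, consonant once the harmony catches up: the note simply arrives early — an anticipation. (The reverse timing, consonant first and dissonant after the change, would be a suspension or retardation.)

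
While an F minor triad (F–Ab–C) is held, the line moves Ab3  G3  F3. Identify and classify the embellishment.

G3 is a passing tone.

The harmony at that moment is F minor triad (F, Ab, C); G3 is not a chord tone.
It is approached by step down from Ab3 and left by step down to F3.
Step in, step out in the same direction — a passing tone.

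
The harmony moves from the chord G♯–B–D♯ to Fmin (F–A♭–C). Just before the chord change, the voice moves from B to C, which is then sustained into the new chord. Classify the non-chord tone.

C is an anticipation.

The harmony at that moment is G♯ minor triad (G♯, B, D♯); C is not a chord tone.
It is approached by step up from B and then sustained as the same pitch into the next harmony.
Arriving early and becoming a chord tone when the harmony changes — an anticipation.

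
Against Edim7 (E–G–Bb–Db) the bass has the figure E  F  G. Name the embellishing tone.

The harmony at that moment is E diminished seventh chord (E, G, Bb, Db); F is not a chord tone.
It is approached by step up from E and left by step up to G.
Step in, step out in the same direction — a passing tone.

F is a passing tone.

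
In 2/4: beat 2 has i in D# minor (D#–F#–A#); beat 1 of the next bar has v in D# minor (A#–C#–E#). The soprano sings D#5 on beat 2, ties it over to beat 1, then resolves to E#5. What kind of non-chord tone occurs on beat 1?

Retardation.

The harmony at that moment is A# minor triad (A#, C#, E#); D#5 is not a chord tone.
It is held over (the same pitch as the preceding D#5) and left by step up to E#5.
Held over from the previous chord and resolving up by step — a retardation.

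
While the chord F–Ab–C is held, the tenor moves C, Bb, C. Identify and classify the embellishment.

Bb is a neighbor tone.

The harmony at that moment is F minor triad (F, Ab, C); Bb is not a chord tone.
It is approached by step down from C and left by step up to C.
Step away and step back to the same note — a neighbor tone (lower neighbor).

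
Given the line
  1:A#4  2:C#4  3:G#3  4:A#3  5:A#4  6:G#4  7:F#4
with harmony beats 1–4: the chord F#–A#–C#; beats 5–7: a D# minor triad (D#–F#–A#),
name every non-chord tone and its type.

The harmony at that moment is F# major triad (F#, A#, C#); G#3 is not a chord tone.
It is approached by leap down from C#4 and left by step up to A#3.
Leap in, step out — an appoggiatura.
The harmony at that moment is D# minor triad (D#, F#, A#); G#4 is not a chord tone.
It is approached by step down from A#4 and left by step down to F#4.
Step in, step out in the same direction — a passing tone.

G#3 (beat 3) — appoggiatura; G#4 (beat 6) — passing tone.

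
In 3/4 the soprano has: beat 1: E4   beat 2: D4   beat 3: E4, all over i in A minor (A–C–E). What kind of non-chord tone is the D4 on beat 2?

The harmony at that moment is A minor triad (A, C, E); D4 is not a chord tone.
It is approached by step down from E4 and left by step up to E4.
Step away and step back to the same note — a neighbor tone (lower neighbor).

Lower neighbor tone.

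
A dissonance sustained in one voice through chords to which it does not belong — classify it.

Approach: none. Departure: none — a single pitch is sustained while the chords change around it, passing through harmonies that do not contain it.
No melodic motion at all; the dissonance is created entirely by the moving harmonies against the stationary note — a pedal tone (pedal point).

Pedal tone.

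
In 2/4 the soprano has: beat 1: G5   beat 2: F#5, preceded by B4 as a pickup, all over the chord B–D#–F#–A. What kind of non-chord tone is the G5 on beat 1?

The harmony at that moment is B dominant seventh chord (B, D#, F#, A); G5 is not a chord tone.
It is approached by leap up from B4 and left by step down to F#5.
Leap in, step out, metrically accented — an appoggiatura.

Appoggiatura.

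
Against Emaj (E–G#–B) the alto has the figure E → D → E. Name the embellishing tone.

D is a neighbor tone.

The harmony at that moment is E major triad (E, G#, B); D is not a chord tone.
It is approached by step down from E and left by step up to E.
Step away and step back to the same note — a neighbor tone (lower neighbor).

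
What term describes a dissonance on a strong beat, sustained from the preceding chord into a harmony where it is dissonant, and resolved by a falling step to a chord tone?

Approach: by preparation — the pitch is first a chord tone, then held (tied or repeated) while the harmony changes under it. Departure: down by step. Metric position: strong.
A prepared dissonance that resolves downward by step — a suspension. (The same figure resolving upward would be a retardation.)

Suspension.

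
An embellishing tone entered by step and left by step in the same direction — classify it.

Passing tone.

Approach: by step. Departure: by step, continuing in the same direction.
Stepwise on both sides with no change of direction means the note fills in the space between two different chord tones — a passing tone. (Had it turned back to its starting note it would be a neighbor tone instead.)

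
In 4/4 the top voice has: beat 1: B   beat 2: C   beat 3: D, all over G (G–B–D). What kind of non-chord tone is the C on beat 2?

The harmony at that moment is G major triad (G, B, D); C is not a chord tone.
It is approached by step up from B and left by step up to D.
Step in, step out in the same direction — a passing tone.

Passing tone.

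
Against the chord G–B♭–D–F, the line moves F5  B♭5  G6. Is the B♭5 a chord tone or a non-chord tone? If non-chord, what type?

Chord tone (the third of G minor seventh chord).

G minor seventh chord contains G, B♭, D, F; B♭ is the third, so it is a chord tone.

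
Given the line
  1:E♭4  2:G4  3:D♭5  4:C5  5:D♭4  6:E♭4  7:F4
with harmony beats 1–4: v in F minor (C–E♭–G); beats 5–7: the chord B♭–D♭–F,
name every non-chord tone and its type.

The harmony at that moment is C minor triad (C, E♭, G); D♭5 is not a chord tone.
It is approached by leap up from G4 and left by step down to C5.
Leap in, step out — an appoggiatura.
The harmony at that moment is B♭ minor triad (B♭, D♭, F); E♭4 is not a chord tone.
It is approached by step up from D♭4 and left by step up to F4.
Step in, step out in the same direction — a passing tone.

D♭5 (beat 3) — appoggiatura; E♭4 (beat 6) — passing tone.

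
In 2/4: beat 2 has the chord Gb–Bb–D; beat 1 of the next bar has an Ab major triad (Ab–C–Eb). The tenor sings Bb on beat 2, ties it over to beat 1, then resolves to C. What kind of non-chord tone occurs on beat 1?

Retardation.

The harmony at that moment is Ab major triad (Ab, C, Eb); Bb is not a chord tone.
It is held over (the same pitch as the preceding Bb) and left by step up to C.
Held over from the previous chord and resolving up by step — a retardation.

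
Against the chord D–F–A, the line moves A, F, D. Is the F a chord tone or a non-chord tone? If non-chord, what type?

Chord tone (the third of D minor triad).

D minor triad contains D, F, A; F is the third, so it is a chord tone.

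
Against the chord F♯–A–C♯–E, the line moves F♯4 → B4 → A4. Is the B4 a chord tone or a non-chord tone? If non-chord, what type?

Non-chord tone — an appoggiatura.

The harmony at that moment is F♯ minor seventh chord (F♯, A, C♯, E); B4 is not a chord tone.
It is approached by leap up from F♯4 and left by step down to A4.
Leap in, step out — an appoggiatura.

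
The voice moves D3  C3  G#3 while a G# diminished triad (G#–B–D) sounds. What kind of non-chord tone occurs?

C3 is an escape tone.

The harmony at that moment is G# diminished triad (G#, B, D); C3 is not a chord tone.
It is approached by step down from D3 and left by leap up to G#3.
Step in, leap out — an escape tone.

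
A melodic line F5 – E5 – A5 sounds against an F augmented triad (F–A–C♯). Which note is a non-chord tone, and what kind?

The harmony at that moment is F augmented triad (F, A, C♯); E5 is not a chord tone.
It is approached by step down from F5 and left by leap up to A5.
Step in, leap out — an escape tone.

E5 is an escape tone.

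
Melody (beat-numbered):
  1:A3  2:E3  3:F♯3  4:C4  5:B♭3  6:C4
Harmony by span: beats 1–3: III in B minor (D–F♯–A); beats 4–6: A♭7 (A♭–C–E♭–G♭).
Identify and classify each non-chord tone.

The harmony at that moment is D major triad (D, F♯, A); E3 is not a chord tone.
It is approached by leap down from A3 and left by step up to F♯3.
Leap in, step out — an appoggiatura.
The harmony at that moment is A♭ dominant seventh chord (A♭, C, E♭, G♭); B♭3 is not a chord tone.
It is approached by step down from C4 and left by step up to C4.
Step away and step back to the same note — a neighbor tone (lower neighbor).

E3 (beat 2) — appoggiatura; B♭3 (beat 5) — neighbor tone.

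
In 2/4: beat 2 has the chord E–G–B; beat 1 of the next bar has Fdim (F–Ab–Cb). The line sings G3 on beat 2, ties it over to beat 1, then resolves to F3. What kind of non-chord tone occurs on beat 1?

Suspension.

The harmony at that moment is F diminished triad (F, Ab, Cb); G3 is not a chord tone.
It is held over (the same pitch as the preceding G3) and left by step down to F3.
Held over from the previous chord and resolving down by step — a suspension.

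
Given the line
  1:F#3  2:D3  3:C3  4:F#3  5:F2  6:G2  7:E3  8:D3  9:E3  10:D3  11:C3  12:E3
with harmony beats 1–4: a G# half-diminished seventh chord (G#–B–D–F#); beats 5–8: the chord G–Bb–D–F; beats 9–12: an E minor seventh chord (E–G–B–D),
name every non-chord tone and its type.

C3 (beat 3) — escape tone; E3 (beat 7) — appoggiatura; C3 (beat 11) — escape tone.

The harmony at that moment is G# half-diminished seventh chord (G#, B, D, F#); C3 is not a chord tone.
It is approached by step down from D3 and left by leap up to F#3.
Step in, leap out — an escape tone.
The harmony at that moment is G minor seventh chord (G, Bb, D, F); E3 is not a chord tone.
It is approached by leap up from G2 and left by step down to D3.
Leap in, step out — an appoggiatura.
The harmony at that moment is E minor seventh chord (E, G, B, D); C3 is not a chord tone.
It is approached by step down from D3 and left by leap up to E3.
Step in, leap out — an escape tone.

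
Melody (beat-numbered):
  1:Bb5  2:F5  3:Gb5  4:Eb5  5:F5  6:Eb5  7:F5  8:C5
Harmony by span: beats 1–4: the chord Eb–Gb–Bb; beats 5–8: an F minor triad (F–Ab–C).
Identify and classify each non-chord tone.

F5 (beat 2) — appoggiatura; Eb5 (beat 6) — neighbor tone.

The harmony at that moment is Eb minor triad (Eb, Gb, Bb); F5 is not a chord tone.
It is approached by leap down from Bb5 and left by step up to Gb5.
Leap in, step out — an appoggiatura.
The harmony at that moment is F minor triad (F, Ab, C); Eb5 is not a chord tone.
It is approached by step down from F5 and left by step up to F5.
Step away and step back to the same note — a neighbor tone (lower neighbor).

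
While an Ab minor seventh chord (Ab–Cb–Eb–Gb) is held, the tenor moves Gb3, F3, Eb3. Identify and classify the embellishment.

F3 is a passing tone.

The harmony at that moment is Ab minor seventh chord (Ab, Cb, Eb, Gb); F3 is not a chord tone.
It is approached by step down from Gb3 and left by step down to Eb3.
Step in, step out in the same direction — a passing tone.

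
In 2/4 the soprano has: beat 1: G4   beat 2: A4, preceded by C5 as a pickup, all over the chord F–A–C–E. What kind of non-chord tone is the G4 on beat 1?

Appoggiatura.

The harmony at that moment is F major seventh chord (F, A, C, E); G4 is not a chord tone.
It is approached by leap down from C5 and left by step up to A4.
Leap in, step out, metrically accented — an appoggiatura.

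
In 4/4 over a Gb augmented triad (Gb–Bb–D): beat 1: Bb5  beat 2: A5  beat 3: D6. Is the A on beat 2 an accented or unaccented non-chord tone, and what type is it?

Unaccented escape tone.

The harmony at that moment is Gb augmented triad (Gb, Bb, D); A5 is not a chord tone.
It is approached by step down from Bb5 and left by leap up to D6.
Step in, leap out — an escape tone.
It falls on a weak beat, so it is unaccented.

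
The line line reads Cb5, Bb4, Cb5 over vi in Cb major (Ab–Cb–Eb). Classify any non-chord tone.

The harmony at that moment is Ab minor triad (Ab, Cb, Eb); Bb4 is not a chord tone.
It is approached by step down from Cb5 and left by step up to Cb5.
Step away and step back to the same note — a neighbor tone (lower neighbor).

Bb4 is a neighbor tone.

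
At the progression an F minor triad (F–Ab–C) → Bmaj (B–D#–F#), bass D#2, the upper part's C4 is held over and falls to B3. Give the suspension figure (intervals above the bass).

At the second chord the bass is D#2. The suspended C4 lies a seventh above the bass; after resolving down by step to B3, the interval above the bass becomes a sixth.
Suspension figures are named by those two intervals: 7–6.

7–6 suspension.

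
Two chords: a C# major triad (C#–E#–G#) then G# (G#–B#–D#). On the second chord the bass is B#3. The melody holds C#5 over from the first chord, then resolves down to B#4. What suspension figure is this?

At the second chord the bass is B#3. The suspended C#5 lies a ninth above the bass; after resolving down by step to B#4, the interval above the bass becomes an octave.
Suspension figures are named by those two intervals: 9–8.

9–8 suspension.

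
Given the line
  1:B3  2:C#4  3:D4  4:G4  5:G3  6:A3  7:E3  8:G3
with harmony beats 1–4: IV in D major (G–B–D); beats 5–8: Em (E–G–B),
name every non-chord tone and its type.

C#4 (beat 2) — passing tone; A3 (beat 6) — escape tone.

The harmony at that moment is G major triad (G, B, D); C#4 is not a chord tone.
It is approached by step up from B3 and left by step up to D4.
Step in, step out in the same direction — a passing tone.
The harmony at that moment is E minor triad (E, G, B); A3 is not a chord tone.
It is approached by step up from G3 and left by leap down to E3.
Step in, leap out — an escape tone.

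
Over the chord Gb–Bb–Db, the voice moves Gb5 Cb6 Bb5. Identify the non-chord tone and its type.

The harmony at that moment is Gb major triad (Gb, Bb, Db); Cb6 is not a chord tone.
It is approached by leap up from Gb5 and left by step down to Bb5.
Leap in, step out — an appoggiatura.

Cb6 is an appoggiatura.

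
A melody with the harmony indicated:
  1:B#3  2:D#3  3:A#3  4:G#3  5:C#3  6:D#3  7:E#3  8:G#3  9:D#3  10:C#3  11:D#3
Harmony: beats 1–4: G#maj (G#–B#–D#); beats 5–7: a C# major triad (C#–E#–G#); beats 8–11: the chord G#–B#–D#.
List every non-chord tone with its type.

A#3 (beat 3) — appoggiatura; D#3 (beat 6) — passing tone; C#3 (beat 10) — neighbor tone.

The harmony at that moment is G# major triad (G#, B#, D#); A#3 is not a chord tone.
It is approached by leap up from D#3 and left by step down to G#3.
Leap in, step out — an appoggiatura.
The harmony at that moment is C# major triad (C#, E#, G#); D#3 is not a chord tone.
It is approached by step up from C#3 and left by step up to E#3.
Step in, step out in the same direction — a passing tone.
The harmony at that moment is G# major triad (G#, B#, D#); C#3 is not a chord tone.
It is approached by step down from D#3 and left by step up to D#3.
Step away and step back to the same note — a neighbor tone (lower neighbor).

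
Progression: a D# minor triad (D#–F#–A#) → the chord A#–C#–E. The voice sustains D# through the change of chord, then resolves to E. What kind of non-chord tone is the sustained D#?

D# is a retardation.

The harmony at that moment is A# diminished triad (A#, C#, E); D# is not a chord tone.
It is held over (the same pitch as the preceding D#) and left by step up to E.
Held over from the previous chord and resolving up by step — a retardation.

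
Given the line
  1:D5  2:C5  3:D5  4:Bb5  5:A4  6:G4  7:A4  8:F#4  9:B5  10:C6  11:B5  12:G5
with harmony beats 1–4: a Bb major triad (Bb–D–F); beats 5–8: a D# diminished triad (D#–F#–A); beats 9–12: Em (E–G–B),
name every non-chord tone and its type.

C5 (beat 2) — neighbor tone; G4 (beat 6) — neighbor tone; C6 (beat 10) — neighbor tone.

The harmony at that moment is Bb major triad (Bb, D, F); C5 is not a chord tone.
It is approached by step down from D5 and left by step up to D5.
Step away and step back to the same note — a neighbor tone (lower neighbor).
The harmony at that moment is D# diminished triad (D#, F#, A); G4 is not a chord tone.
It is approached by step down from A4 and left by step up to A4.
Step away and step back to the same note — a neighbor tone (lower neighbor).
The harmony at that moment is E minor triad (E, G, B); C6 is not a chord tone.
It is approached by step up from B5 and left by step down to B5.
Step away and step back to the same note — a neighbor tone (upper neighbor).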